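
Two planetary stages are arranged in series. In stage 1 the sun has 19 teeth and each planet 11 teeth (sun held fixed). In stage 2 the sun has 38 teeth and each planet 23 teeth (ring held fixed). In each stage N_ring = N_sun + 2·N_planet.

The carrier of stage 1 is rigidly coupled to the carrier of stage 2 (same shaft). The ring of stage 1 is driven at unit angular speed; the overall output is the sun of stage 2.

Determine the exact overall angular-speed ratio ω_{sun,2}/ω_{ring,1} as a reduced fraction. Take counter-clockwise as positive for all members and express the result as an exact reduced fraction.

Stage 1: N_ring = 19 + 2·11 = 41
Stage 1: 19(ω_s−ω_c) = −41(ω_r−ω_c),  ω_s=0, ω_r=1
Stage 1: 19(0−ω_c) = −41(1−ω_c)  ⇒  60ω_c = 41  ⇒  ω_c = 41/60
  ⇒ ω_c¹/ω_r¹ = 41/60
Stage 2: N_ring = 38 + 2·23 = 84
Stage 2: 38(ω_s−ω_c) = −84(ω_r−ω_c),  ω_r=0, ω_c=1
Stage 2: ω_s = 1 − (84/38)(0−1) = 61/19
  ⇒ ω_s²/ω_c² = 61/19
Coupling ω_c² = ω_c¹ ⇒ overall = 41/60 × 61/19 = 2501/1140

2501/1140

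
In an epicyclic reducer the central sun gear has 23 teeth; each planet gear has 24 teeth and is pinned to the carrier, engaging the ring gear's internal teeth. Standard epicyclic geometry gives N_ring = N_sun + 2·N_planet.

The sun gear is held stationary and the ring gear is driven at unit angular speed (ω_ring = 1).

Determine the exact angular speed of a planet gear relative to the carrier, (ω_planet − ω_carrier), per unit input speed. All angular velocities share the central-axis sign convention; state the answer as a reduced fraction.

1633/2256

N_ring = 23 + 2·24 = 71
23(ω_s−ω_c) = −71(ω_r−ω_c),  ω_s=0, ω_r=1
23(0−ω_c) = −71(1−ω_c)  ⇒  94ω_c = 71  ⇒  ω_c = 71/94
sun–planet: 23·(0−71/94) = −24·(ω_p−ω_c)  ⇒  ω_p−ω_c = −(23/24)·(-71/94) = 1633/2256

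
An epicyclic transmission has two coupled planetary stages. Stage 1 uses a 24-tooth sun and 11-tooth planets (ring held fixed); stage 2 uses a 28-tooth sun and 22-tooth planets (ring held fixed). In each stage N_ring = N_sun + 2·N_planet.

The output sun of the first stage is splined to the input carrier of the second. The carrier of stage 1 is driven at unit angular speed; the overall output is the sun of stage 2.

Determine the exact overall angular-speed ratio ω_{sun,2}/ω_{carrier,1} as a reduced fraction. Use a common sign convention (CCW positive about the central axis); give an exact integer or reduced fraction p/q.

125/12

Stage 1: N_ring = 24 + 2·11 = 46
Stage 1: 24(ω_s−ω_c) = −46(ω_r−ω_c),  ω_r=0, ω_c=1
Stage 1: ω_s = 1 − (46/24)(0−1) = 35/12
  ⇒ ω_s¹/ω_c¹ = 35/12
Stage 2: N_ring = 28 + 2·22 = 72
Stage 2: 28(ω_s−ω_c) = −72(ω_r−ω_c),  ω_r=0, ω_c=1
Stage 2: ω_s = 1 − (72/28)(0−1) = 25/7
  ⇒ ω_s²/ω_c² = 25/7
Coupling ω_c² = ω_s¹ ⇒ overall = 35/12 × 25/7 = 125/12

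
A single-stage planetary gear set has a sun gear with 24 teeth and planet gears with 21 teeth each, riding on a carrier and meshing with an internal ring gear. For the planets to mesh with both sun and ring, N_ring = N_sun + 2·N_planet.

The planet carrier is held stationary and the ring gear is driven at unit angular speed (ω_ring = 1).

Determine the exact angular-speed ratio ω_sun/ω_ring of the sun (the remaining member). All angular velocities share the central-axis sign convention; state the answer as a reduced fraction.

-11/4

N_ring = 24 + 2·21 = 66
24(ω_s−ω_c) = −66(ω_r−ω_c),  ω_c=0, ω_r=1
ω_s = 0 − (66/24)(1−0) = -11/4
ω_s/ω_r = -11/4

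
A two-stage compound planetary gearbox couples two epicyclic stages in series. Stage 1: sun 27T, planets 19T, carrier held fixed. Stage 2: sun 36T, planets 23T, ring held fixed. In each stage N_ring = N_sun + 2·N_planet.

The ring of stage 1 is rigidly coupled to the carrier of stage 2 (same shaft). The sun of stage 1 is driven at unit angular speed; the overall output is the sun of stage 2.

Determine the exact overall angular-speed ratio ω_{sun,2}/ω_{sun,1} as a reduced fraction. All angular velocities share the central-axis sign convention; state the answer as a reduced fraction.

Stage 1: N_ring = 27 + 2·19 = 65
Stage 1: 27(ω_s−ω_c) = −65(ω_r−ω_c),  ω_c=0, ω_s=1
Stage 1: ω_r = 0 − (27/65)(1−0) = -27/65
  ⇒ ω_r¹/ω_s¹ = -27/65
Stage 2: N_ring = 36 + 2·23 = 82
Stage 2: 36(ω_s−ω_c) = −82(ω_r−ω_c),  ω_r=0, ω_c=1
Stage 2: ω_s = 1 − (82/36)(0−1) = 59/18
  ⇒ ω_s²/ω_c² = 59/18
Coupling ω_c² = ω_r¹ ⇒ overall = -27/65 × 59/18 = -177/130

-177/130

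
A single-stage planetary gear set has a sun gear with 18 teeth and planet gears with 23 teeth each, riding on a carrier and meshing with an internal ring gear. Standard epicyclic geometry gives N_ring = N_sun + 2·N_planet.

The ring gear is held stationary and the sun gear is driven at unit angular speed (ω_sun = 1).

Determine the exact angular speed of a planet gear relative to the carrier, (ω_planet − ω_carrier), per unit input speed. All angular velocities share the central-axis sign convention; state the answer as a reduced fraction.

N_ring = 18 + 2·23 = 64
18(ω_s−ω_c) = −64(ω_r−ω_c),  ω_r=0, ω_s=1
18(1−ω_c) = −64(0−ω_c)  ⇒  82ω_c = 18  ⇒  ω_c = 9/41
sun–planet: 18·(1−9/41) = −23·(ω_p−ω_c)  ⇒  ω_p−ω_c = −(18/23)·(32/41) = -576/943

-576/943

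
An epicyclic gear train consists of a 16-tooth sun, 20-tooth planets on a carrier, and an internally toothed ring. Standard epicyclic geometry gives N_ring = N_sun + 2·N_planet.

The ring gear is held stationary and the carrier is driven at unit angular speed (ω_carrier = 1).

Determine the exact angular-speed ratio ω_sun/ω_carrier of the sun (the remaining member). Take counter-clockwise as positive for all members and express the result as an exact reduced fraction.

9/2

N_ring = 16 + 2·20 = 56
16(ω_s−ω_c) = −56(ω_r−ω_c),  ω_r=0, ω_c=1
ω_s = 1 − (56/16)(0−1) = 9/2
ω_s/ω_c = 9/2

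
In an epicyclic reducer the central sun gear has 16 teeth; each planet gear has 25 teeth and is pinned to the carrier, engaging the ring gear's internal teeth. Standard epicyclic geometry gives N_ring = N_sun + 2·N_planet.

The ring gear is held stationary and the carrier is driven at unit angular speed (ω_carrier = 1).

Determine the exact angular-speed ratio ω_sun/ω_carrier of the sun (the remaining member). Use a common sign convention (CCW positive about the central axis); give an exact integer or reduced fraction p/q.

41/8

N_ring = 16 + 2·25 = 66
16(ω_s−ω_c) = −66(ω_r−ω_c),  ω_r=0, ω_c=1
ω_s = 1 − (66/16)(0−1) = 41/8
ω_s/ω_c = 41/8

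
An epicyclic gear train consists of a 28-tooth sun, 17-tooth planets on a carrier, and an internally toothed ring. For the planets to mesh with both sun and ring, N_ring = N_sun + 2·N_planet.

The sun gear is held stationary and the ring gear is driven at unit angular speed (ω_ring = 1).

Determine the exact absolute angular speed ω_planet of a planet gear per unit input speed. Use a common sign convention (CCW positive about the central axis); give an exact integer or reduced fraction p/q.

N_ring = 28 + 2·17 = 62
28(ω_s−ω_c) = −62(ω_r−ω_c),  ω_s=0, ω_r=1
28(0−ω_c) = −62(1−ω_c)  ⇒  90ω_c = 62  ⇒  ω_c = 31/45
sun–planet: 28·(0−31/45) = −17·(ω_p−ω_c)  ⇒  ω_p−ω_c = −(28/17)·(-31/45) = 868/765
ω_p = 31/45 + 868/765 = 31/17

31/17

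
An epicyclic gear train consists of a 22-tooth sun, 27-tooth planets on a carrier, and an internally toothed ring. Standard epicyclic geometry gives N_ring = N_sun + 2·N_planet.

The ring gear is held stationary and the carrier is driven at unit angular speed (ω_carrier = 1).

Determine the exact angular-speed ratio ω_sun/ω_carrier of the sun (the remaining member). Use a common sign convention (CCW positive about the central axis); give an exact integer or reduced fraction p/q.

49/11

N_ring = 22 + 2·27 = 76
22(ω_s−ω_c) = −76(ω_r−ω_c),  ω_r=0, ω_c=1
ω_s = 1 − (76/22)(0−1) = 49/11
ω_s/ω_c = 49/11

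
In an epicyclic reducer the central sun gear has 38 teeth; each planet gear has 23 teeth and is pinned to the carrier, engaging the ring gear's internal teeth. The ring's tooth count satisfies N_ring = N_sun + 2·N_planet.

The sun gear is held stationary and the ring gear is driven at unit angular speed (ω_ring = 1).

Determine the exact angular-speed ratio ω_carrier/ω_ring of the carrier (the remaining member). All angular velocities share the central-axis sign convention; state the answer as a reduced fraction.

42/61

N_ring = 38 + 2·23 = 84
38(ω_s−ω_c) = −84(ω_r−ω_c),  ω_s=0, ω_r=1
38(0−ω_c) = −84(1−ω_c)  ⇒  122ω_c = 84  ⇒  ω_c = 42/61
ω_c/ω_r = 42/61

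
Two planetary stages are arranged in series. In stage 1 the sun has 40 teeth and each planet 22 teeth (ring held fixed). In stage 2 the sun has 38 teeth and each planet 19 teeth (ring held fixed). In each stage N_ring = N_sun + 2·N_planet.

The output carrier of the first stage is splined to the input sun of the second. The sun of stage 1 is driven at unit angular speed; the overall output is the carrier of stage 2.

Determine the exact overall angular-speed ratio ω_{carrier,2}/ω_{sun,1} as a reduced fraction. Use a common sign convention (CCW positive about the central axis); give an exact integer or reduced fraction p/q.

10/93

Stage 1: N_ring = 40 + 2·22 = 84
Stage 1: 40(ω_s−ω_c) = −84(ω_r−ω_c),  ω_r=0, ω_s=1
Stage 1: 40(1−ω_c) = −84(0−ω_c)  ⇒  124ω_c = 40  ⇒  ω_c = 10/31
  ⇒ ω_c¹/ω_s¹ = 10/31
Stage 2: N_ring = 38 + 2·19 = 76
Stage 2: 38(ω_s−ω_c) = −76(ω_r−ω_c),  ω_r=0, ω_s=1
Stage 2: 38(1−ω_c) = −76(0−ω_c)  ⇒  114ω_c = 38  ⇒  ω_c = 1/3
  ⇒ ω_c²/ω_s² = 1/3
Coupling ω_s² = ω_c¹ ⇒ overall = 10/31 × 1/3 = 10/93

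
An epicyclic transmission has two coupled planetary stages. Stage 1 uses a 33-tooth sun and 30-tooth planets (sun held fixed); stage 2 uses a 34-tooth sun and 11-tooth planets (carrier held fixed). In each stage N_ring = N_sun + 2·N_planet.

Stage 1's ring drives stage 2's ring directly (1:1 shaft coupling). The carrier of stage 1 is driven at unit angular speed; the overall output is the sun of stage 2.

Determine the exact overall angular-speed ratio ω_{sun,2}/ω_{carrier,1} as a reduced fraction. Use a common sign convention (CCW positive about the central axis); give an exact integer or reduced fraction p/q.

-1176/527

Stage 1: N_ring = 33 + 2·30 = 93
Stage 1: 33(ω_s−ω_c) = −93(ω_r−ω_c),  ω_s=0, ω_c=1
Stage 1: ω_r = 1 − (33/93)(0−1) = 42/31
  ⇒ ω_r¹/ω_c¹ = 42/31
Stage 2: N_ring = 34 + 2·11 = 56
Stage 2: 34(ω_s−ω_c) = −56(ω_r−ω_c),  ω_c=0, ω_r=1
Stage 2: ω_s = 0 − (56/34)(1−0) = -28/17
  ⇒ ω_s²/ω_r² = -28/17
Coupling ω_r² = ω_r¹ ⇒ overall = 42/31 × -28/17 = -1176/527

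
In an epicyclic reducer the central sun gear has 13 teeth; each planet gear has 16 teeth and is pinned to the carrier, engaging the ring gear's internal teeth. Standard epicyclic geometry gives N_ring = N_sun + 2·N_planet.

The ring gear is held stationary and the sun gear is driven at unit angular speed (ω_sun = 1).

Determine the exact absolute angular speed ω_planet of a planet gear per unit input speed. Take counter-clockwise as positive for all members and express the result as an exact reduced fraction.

N_ring = 13 + 2·16 = 45
13(ω_s−ω_c) = −45(ω_r−ω_c),  ω_r=0, ω_s=1
13(1−ω_c) = −45(0−ω_c)  ⇒  58ω_c = 13  ⇒  ω_c = 13/58
sun–planet: 13·(1−13/58) = −16·(ω_p−ω_c)  ⇒  ω_p−ω_c = −(13/16)·(45/58) = -585/928
ω_p = 13/58 − 585/928 = -13/32

-13/32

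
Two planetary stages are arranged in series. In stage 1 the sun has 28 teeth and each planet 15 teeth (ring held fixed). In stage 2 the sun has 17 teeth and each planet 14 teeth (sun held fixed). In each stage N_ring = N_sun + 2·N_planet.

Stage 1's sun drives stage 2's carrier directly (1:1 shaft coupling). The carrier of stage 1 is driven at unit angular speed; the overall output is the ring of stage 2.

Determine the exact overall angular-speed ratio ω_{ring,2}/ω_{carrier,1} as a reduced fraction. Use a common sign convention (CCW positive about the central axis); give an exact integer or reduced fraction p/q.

1333/315

Stage 1: N_ring = 28 + 2·15 = 58
Stage 1: 28(ω_s−ω_c) = −58(ω_r−ω_c),  ω_r=0, ω_c=1
Stage 1: ω_s = 1 − (58/28)(0−1) = 43/14
  ⇒ ω_s¹/ω_c¹ = 43/14
Stage 2: N_ring = 17 + 2·14 = 45
Stage 2: 17(ω_s−ω_c) = −45(ω_r−ω_c),  ω_s=0, ω_c=1
Stage 2: ω_r = 1 − (17/45)(0−1) = 62/45
  ⇒ ω_r²/ω_c² = 62/45
Coupling ω_c² = ω_s¹ ⇒ overall = 43/14 × 62/45 = 1333/315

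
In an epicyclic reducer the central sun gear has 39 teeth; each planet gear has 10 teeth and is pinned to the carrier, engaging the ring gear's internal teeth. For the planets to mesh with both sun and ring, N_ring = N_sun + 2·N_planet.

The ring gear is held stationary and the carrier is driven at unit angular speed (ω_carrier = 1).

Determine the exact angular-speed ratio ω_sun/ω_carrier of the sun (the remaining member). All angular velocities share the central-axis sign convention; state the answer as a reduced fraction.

N_ring = 39 + 2·10 = 59
39(ω_s−ω_c) = −59(ω_r−ω_c),  ω_r=0, ω_c=1
ω_s = 1 − (59/39)(0−1) = 98/39
ω_s/ω_c = 98/39

98/39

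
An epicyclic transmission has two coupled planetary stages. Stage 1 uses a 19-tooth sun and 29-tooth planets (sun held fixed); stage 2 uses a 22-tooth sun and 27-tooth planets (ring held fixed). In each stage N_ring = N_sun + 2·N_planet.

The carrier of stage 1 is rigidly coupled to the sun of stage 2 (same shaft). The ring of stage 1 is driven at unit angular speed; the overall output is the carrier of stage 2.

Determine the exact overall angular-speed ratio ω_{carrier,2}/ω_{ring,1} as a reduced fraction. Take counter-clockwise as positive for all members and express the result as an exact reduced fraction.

121/672

Stage 1: N_ring = 19 + 2·29 = 77
Stage 1: 19(ω_s−ω_c) = −77(ω_r−ω_c),  ω_s=0, ω_r=1
Stage 1: 19(0−ω_c) = −77(1−ω_c)  ⇒  96ω_c = 77  ⇒  ω_c = 77/96
  ⇒ ω_c¹/ω_r¹ = 77/96
Stage 2: N_ring = 22 + 2·27 = 76
Stage 2: 22(ω_s−ω_c) = −76(ω_r−ω_c),  ω_r=0, ω_s=1
Stage 2: 22(1−ω_c) = −76(0−ω_c)  ⇒  98ω_c = 22  ⇒  ω_c = 11/49
  ⇒ ω_c²/ω_s² = 11/49
Coupling ω_s² = ω_c¹ ⇒ overall = 77/96 × 11/49 = 121/672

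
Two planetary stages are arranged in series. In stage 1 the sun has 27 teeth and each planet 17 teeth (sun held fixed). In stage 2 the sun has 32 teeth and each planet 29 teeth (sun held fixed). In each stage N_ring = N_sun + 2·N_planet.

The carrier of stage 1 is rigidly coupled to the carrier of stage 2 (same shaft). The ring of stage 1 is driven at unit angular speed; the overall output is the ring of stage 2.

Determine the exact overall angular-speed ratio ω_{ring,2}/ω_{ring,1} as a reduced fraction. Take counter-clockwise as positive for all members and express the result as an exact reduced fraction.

3721/3960

Stage 1: N_ring = 27 + 2·17 = 61
Stage 1: 27(ω_s−ω_c) = −61(ω_r−ω_c),  ω_s=0, ω_r=1
Stage 1: 27(0−ω_c) = −61(1−ω_c)  ⇒  88ω_c = 61  ⇒  ω_c = 61/88
  ⇒ ω_c¹/ω_r¹ = 61/88
Stage 2: N_ring = 32 + 2·29 = 90
Stage 2: 32(ω_s−ω_c) = −90(ω_r−ω_c),  ω_s=0, ω_c=1
Stage 2: ω_r = 1 − (32/90)(0−1) = 61/45
  ⇒ ω_r²/ω_c² = 61/45
Coupling ω_c² = ω_c¹ ⇒ overall = 61/88 × 61/45 = 3721/3960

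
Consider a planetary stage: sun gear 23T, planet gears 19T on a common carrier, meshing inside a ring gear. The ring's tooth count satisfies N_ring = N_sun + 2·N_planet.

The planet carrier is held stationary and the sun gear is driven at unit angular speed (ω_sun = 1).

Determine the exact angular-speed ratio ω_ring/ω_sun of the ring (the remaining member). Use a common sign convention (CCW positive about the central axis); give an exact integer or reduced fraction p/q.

-23/61

N_ring = 23 + 2·19 = 61
23(ω_s−ω_c) = −61(ω_r−ω_c),  ω_c=0, ω_s=1
ω_r = 0 − (23/61)(1−0) = -23/61
ω_r/ω_s = -23/61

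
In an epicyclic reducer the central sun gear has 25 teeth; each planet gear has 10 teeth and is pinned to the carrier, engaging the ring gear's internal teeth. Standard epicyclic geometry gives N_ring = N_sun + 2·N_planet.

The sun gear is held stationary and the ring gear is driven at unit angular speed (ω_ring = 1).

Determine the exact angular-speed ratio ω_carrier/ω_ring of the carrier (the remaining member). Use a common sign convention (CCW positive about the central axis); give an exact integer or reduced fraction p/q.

9/14

N_ring = 25 + 2·10 = 45
25(ω_s−ω_c) = −45(ω_r−ω_c),  ω_s=0, ω_r=1
25(0−ω_c) = −45(1−ω_c)  ⇒  70ω_c = 45  ⇒  ω_c = 9/14
ω_c/ω_r = 9/14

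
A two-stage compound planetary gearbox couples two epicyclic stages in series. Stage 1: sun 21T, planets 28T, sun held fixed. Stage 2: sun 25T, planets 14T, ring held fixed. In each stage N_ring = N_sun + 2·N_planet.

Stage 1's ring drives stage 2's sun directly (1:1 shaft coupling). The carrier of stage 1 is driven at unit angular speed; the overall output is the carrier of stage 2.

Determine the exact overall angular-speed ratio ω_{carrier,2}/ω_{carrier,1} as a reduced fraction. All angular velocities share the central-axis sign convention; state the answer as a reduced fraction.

175/429

Stage 1: N_ring = 21 + 2·28 = 77
Stage 1: 21(ω_s−ω_c) = −77(ω_r−ω_c),  ω_s=0, ω_c=1
Stage 1: ω_r = 1 − (21/77)(0−1) = 14/11
  ⇒ ω_r¹/ω_c¹ = 14/11
Stage 2: N_ring = 25 + 2·14 = 53
Stage 2: 25(ω_s−ω_c) = −53(ω_r−ω_c),  ω_r=0, ω_s=1
Stage 2: 25(1−ω_c) = −53(0−ω_c)  ⇒  78ω_c = 25  ⇒  ω_c = 25/78
  ⇒ ω_c²/ω_s² = 25/78
Coupling ω_s² = ω_r¹ ⇒ overall = 14/11 × 25/78 = 175/429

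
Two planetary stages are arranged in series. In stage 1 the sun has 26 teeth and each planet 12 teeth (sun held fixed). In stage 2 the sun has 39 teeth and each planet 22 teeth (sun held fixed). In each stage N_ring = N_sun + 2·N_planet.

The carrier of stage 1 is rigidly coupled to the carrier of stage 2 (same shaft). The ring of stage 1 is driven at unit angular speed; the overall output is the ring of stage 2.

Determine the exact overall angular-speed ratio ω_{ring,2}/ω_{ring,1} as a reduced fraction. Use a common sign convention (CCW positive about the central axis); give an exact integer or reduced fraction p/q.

1525/1577

Stage 1: N_ring = 26 + 2·12 = 50
Stage 1: 26(ω_s−ω_c) = −50(ω_r−ω_c),  ω_s=0, ω_r=1
Stage 1: 26(0−ω_c) = −50(1−ω_c)  ⇒  76ω_c = 50  ⇒  ω_c = 25/38
  ⇒ ω_c¹/ω_r¹ = 25/38
Stage 2: N_ring = 39 + 2·22 = 83
Stage 2: 39(ω_s−ω_c) = −83(ω_r−ω_c),  ω_s=0, ω_c=1
Stage 2: ω_r = 1 − (39/83)(0−1) = 122/83
  ⇒ ω_r²/ω_c² = 122/83
Coupling ω_c² = ω_c¹ ⇒ overall = 25/38 × 122/83 = 1525/1577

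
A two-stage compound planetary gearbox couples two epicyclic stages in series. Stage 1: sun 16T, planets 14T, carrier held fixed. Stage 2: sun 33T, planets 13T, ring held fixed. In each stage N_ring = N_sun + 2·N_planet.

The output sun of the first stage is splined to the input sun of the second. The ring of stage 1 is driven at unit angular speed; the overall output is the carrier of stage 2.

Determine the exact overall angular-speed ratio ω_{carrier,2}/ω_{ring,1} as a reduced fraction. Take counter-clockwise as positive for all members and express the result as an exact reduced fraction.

Stage 1: N_ring = 16 + 2·14 = 44
Stage 1: 16(ω_s−ω_c) = −44(ω_r−ω_c),  ω_c=0, ω_r=1
Stage 1: ω_s = 0 − (44/16)(1−0) = -11/4
  ⇒ ω_s¹/ω_r¹ = -11/4
Stage 2: N_ring = 33 + 2·13 = 59
Stage 2: 33(ω_s−ω_c) = −59(ω_r−ω_c),  ω_r=0, ω_s=1
Stage 2: 33(1−ω_c) = −59(0−ω_c)  ⇒  92ω_c = 33  ⇒  ω_c = 33/92
  ⇒ ω_c²/ω_s² = 33/92
Coupling ω_s² = ω_s¹ ⇒ overall = -11/4 × 33/92 = -363/368

-363/368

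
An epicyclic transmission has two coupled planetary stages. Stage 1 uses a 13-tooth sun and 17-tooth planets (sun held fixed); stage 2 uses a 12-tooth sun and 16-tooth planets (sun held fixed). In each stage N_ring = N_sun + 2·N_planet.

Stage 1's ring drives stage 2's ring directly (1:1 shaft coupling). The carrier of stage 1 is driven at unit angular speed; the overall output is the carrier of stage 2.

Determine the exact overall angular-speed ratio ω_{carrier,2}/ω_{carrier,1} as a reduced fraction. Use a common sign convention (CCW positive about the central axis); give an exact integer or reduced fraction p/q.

330/329

Stage 1: N_ring = 13 + 2·17 = 47
Stage 1: 13(ω_s−ω_c) = −47(ω_r−ω_c),  ω_s=0, ω_c=1
Stage 1: ω_r = 1 − (13/47)(0−1) = 60/47
  ⇒ ω_r¹/ω_c¹ = 60/47
Stage 2: N_ring = 12 + 2·16 = 44
Stage 2: 12(ω_s−ω_c) = −44(ω_r−ω_c),  ω_s=0, ω_r=1
Stage 2: 12(0−ω_c) = −44(1−ω_c)  ⇒  56ω_c = 44  ⇒  ω_c = 11/14
  ⇒ ω_c²/ω_r² = 11/14
Coupling ω_r² = ω_r¹ ⇒ overall = 60/47 × 11/14 = 330/329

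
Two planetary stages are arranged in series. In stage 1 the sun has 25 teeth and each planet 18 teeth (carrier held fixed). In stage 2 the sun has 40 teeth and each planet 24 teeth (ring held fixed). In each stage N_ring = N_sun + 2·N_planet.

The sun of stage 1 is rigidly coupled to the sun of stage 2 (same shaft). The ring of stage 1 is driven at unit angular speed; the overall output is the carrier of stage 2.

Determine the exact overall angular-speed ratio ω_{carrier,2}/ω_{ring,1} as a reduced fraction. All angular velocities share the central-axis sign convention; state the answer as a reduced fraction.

Stage 1: N_ring = 25 + 2·18 = 61
Stage 1: 25(ω_s−ω_c) = −61(ω_r−ω_c),  ω_c=0, ω_r=1
Stage 1: ω_s = 0 − (61/25)(1−0) = -61/25
  ⇒ ω_s¹/ω_r¹ = -61/25
Stage 2: N_ring = 40 + 2·24 = 88
Stage 2: 40(ω_s−ω_c) = −88(ω_r−ω_c),  ω_r=0, ω_s=1
Stage 2: 40(1−ω_c) = −88(0−ω_c)  ⇒  128ω_c = 40  ⇒  ω_c = 5/16
  ⇒ ω_c²/ω_s² = 5/16
Coupling ω_s² = ω_s¹ ⇒ overall = -61/25 × 5/16 = -61/80

-61/80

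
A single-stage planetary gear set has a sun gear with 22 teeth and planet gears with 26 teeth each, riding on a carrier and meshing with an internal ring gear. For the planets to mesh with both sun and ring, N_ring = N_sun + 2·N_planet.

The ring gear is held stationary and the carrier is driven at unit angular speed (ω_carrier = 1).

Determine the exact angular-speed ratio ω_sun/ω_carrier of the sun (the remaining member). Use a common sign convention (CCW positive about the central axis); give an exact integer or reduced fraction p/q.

48/11

N_ring = 22 + 2·26 = 74
22(ω_s−ω_c) = −74(ω_r−ω_c),  ω_r=0, ω_c=1
ω_s = 1 − (74/22)(0−1) = 48/11
ω_s/ω_c = 48/11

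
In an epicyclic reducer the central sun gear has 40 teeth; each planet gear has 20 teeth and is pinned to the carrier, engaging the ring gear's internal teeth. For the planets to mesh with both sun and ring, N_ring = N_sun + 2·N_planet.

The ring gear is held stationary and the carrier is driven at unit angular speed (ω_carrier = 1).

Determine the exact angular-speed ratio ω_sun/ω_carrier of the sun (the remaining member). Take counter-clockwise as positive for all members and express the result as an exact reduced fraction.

3

N_ring = 40 + 2·20 = 80
40(ω_s−ω_c) = −80(ω_r−ω_c),  ω_r=0, ω_c=1
ω_s = 1 − (80/40)(0−1) = 3
ω_s/ω_c = 3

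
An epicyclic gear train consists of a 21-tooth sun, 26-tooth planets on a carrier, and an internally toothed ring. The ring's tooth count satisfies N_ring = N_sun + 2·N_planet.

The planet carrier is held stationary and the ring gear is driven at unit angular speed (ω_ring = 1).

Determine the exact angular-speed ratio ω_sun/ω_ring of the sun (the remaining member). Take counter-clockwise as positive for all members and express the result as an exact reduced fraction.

N_ring = 21 + 2·26 = 73
21(ω_s−ω_c) = −73(ω_r−ω_c),  ω_c=0, ω_r=1
ω_s = 0 − (73/21)(1−0) = -73/21
ω_s/ω_r = -73/21

-73/21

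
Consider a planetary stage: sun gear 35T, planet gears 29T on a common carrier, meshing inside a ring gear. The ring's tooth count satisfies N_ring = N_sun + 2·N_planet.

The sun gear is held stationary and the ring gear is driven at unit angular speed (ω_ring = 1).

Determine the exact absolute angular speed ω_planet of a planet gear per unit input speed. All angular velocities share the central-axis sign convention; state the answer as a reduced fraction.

93/58

N_ring = 35 + 2·29 = 93
35(ω_s−ω_c) = −93(ω_r−ω_c),  ω_s=0, ω_r=1
35(0−ω_c) = −93(1−ω_c)  ⇒  128ω_c = 93  ⇒  ω_c = 93/128
sun–planet: 35·(0−93/128) = −29·(ω_p−ω_c)  ⇒  ω_p−ω_c = −(35/29)·(-93/128) = 3255/3712
ω_p = 93/128 + 3255/3712 = 93/58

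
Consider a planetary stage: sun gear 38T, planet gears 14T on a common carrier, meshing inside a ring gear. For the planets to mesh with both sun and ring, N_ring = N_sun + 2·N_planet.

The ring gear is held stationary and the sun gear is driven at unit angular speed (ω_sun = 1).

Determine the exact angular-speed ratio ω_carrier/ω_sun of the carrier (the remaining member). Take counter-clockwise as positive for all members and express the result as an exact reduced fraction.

19/52

N_ring = 38 + 2·14 = 66
38(ω_s−ω_c) = −66(ω_r−ω_c),  ω_r=0, ω_s=1
38(1−ω_c) = −66(0−ω_c)  ⇒  104ω_c = 38  ⇒  ω_c = 19/52
ω_c/ω_s = 19/52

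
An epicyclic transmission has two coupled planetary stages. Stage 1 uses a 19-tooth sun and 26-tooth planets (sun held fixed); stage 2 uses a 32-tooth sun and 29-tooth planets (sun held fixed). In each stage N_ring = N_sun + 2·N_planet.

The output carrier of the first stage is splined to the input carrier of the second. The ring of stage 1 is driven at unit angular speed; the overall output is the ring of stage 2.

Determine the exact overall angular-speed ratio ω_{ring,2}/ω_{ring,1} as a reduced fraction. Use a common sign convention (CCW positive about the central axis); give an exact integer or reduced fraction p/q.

Stage 1: N_ring = 19 + 2·26 = 71
Stage 1: 19(ω_s−ω_c) = −71(ω_r−ω_c),  ω_s=0, ω_r=1
Stage 1: 19(0−ω_c) = −71(1−ω_c)  ⇒  90ω_c = 71  ⇒  ω_c = 71/90
  ⇒ ω_c¹/ω_r¹ = 71/90
Stage 2: N_ring = 32 + 2·29 = 90
Stage 2: 32(ω_s−ω_c) = −90(ω_r−ω_c),  ω_s=0, ω_c=1
Stage 2: ω_r = 1 − (32/90)(0−1) = 61/45
  ⇒ ω_r²/ω_c² = 61/45
Coupling ω_c² = ω_c¹ ⇒ overall = 71/90 × 61/45 = 4331/4050

4331/4050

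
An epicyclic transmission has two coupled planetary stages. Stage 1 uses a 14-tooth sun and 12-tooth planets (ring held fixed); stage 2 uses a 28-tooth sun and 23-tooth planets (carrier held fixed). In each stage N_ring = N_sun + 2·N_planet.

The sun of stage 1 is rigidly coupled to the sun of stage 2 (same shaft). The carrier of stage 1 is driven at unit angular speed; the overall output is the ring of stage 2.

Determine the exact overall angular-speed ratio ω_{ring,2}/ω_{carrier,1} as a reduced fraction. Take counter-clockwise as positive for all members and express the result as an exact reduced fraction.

Stage 1: N_ring = 14 + 2·12 = 38
Stage 1: 14(ω_s−ω_c) = −38(ω_r−ω_c),  ω_r=0, ω_c=1
Stage 1: ω_s = 1 − (38/14)(0−1) = 26/7
  ⇒ ω_s¹/ω_c¹ = 26/7
Stage 2: N_ring = 28 + 2·23 = 74
Stage 2: 28(ω_s−ω_c) = −74(ω_r−ω_c),  ω_c=0, ω_s=1
Stage 2: ω_r = 0 − (28/74)(1−0) = -14/37
  ⇒ ω_r²/ω_s² = -14/37
Coupling ω_s² = ω_s¹ ⇒ overall = 26/7 × -14/37 = -52/37

-52/37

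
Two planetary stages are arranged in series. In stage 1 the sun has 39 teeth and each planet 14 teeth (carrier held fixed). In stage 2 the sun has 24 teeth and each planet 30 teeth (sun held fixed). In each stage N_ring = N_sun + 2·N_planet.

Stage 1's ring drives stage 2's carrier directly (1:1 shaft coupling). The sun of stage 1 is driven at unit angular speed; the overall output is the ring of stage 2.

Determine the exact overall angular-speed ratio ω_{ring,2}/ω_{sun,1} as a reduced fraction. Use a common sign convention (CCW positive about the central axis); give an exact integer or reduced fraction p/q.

-351/469

Stage 1: N_ring = 39 + 2·14 = 67
Stage 1: 39(ω_s−ω_c) = −67(ω_r−ω_c),  ω_c=0, ω_s=1
Stage 1: ω_r = 0 − (39/67)(1−0) = -39/67
  ⇒ ω_r¹/ω_s¹ = -39/67
Stage 2: N_ring = 24 + 2·30 = 84
Stage 2: 24(ω_s−ω_c) = −84(ω_r−ω_c),  ω_s=0, ω_c=1
Stage 2: ω_r = 1 − (24/84)(0−1) = 9/7
  ⇒ ω_r²/ω_c² = 9/7
Coupling ω_c² = ω_r¹ ⇒ overall = -39/67 × 9/7 = -351/469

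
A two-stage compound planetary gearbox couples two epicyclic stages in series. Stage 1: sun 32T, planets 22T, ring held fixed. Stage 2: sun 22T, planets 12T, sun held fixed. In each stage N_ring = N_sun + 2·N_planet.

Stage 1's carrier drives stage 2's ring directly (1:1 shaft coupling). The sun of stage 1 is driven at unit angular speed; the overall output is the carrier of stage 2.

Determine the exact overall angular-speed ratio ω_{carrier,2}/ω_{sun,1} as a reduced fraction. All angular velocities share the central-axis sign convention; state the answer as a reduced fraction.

Stage 1: N_ring = 32 + 2·22 = 76
Stage 1: 32(ω_s−ω_c) = −76(ω_r−ω_c),  ω_r=0, ω_s=1
Stage 1: 32(1−ω_c) = −76(0−ω_c)  ⇒  108ω_c = 32  ⇒  ω_c = 8/27
  ⇒ ω_c¹/ω_s¹ = 8/27
Stage 2: N_ring = 22 + 2·12 = 46
Stage 2: 22(ω_s−ω_c) = −46(ω_r−ω_c),  ω_s=0, ω_r=1
Stage 2: 22(0−ω_c) = −46(1−ω_c)  ⇒  68ω_c = 46  ⇒  ω_c = 23/34
  ⇒ ω_c²/ω_r² = 23/34
Coupling ω_r² = ω_c¹ ⇒ overall = 8/27 × 23/34 = 92/459

92/459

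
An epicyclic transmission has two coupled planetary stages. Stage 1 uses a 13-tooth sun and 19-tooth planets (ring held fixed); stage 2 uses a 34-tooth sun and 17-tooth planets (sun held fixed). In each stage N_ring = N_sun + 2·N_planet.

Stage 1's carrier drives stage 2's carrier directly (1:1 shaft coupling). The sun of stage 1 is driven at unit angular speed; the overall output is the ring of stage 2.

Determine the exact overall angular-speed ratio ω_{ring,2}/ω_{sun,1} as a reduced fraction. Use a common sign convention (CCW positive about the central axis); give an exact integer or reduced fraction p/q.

Stage 1: N_ring = 13 + 2·19 = 51
Stage 1: 13(ω_s−ω_c) = −51(ω_r−ω_c),  ω_r=0, ω_s=1
Stage 1: 13(1−ω_c) = −51(0−ω_c)  ⇒  64ω_c = 13  ⇒  ω_c = 13/64
  ⇒ ω_c¹/ω_s¹ = 13/64
Stage 2: N_ring = 34 + 2·17 = 68
Stage 2: 34(ω_s−ω_c) = −68(ω_r−ω_c),  ω_s=0, ω_c=1
Stage 2: ω_r = 1 − (34/68)(0−1) = 3/2
  ⇒ ω_r²/ω_c² = 3/2
Coupling ω_c² = ω_c¹ ⇒ overall = 13/64 × 3/2 = 39/128

39/128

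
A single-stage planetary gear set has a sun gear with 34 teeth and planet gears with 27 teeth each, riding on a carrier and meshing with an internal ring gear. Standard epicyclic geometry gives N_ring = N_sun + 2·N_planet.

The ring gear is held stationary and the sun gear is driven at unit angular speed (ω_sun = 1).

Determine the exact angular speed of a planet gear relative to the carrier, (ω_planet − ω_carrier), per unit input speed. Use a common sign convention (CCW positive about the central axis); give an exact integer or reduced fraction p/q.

-1496/1647

N_ring = 34 + 2·27 = 88
34(ω_s−ω_c) = −88(ω_r−ω_c),  ω_r=0, ω_s=1
34(1−ω_c) = −88(0−ω_c)  ⇒  122ω_c = 34  ⇒  ω_c = 17/61
sun–planet: 34·(1−17/61) = −27·(ω_p−ω_c)  ⇒  ω_p−ω_c = −(34/27)·(44/61) = -1496/1647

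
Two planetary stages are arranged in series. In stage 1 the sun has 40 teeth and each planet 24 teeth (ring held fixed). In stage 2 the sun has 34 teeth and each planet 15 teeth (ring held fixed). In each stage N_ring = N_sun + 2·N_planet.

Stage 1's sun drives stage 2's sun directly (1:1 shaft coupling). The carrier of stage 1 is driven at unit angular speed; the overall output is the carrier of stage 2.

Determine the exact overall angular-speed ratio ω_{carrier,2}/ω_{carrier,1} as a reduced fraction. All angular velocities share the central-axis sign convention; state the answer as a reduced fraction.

272/245

Stage 1: N_ring = 40 + 2·24 = 88
Stage 1: 40(ω_s−ω_c) = −88(ω_r−ω_c),  ω_r=0, ω_c=1
Stage 1: ω_s = 1 − (88/40)(0−1) = 16/5
  ⇒ ω_s¹/ω_c¹ = 16/5
Stage 2: N_ring = 34 + 2·15 = 64
Stage 2: 34(ω_s−ω_c) = −64(ω_r−ω_c),  ω_r=0, ω_s=1
Stage 2: 34(1−ω_c) = −64(0−ω_c)  ⇒  98ω_c = 34  ⇒  ω_c = 17/49
  ⇒ ω_c²/ω_s² = 17/49
Coupling ω_s² = ω_s¹ ⇒ overall = 16/5 × 17/49 = 272/245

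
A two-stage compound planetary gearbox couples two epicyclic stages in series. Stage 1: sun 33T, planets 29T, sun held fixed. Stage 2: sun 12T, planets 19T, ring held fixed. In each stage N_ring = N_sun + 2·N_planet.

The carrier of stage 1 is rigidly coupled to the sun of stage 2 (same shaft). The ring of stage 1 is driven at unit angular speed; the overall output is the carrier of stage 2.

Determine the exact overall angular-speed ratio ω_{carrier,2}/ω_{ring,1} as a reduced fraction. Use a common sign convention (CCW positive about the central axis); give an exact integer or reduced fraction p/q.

Stage 1: N_ring = 33 + 2·29 = 91
Stage 1: 33(ω_s−ω_c) = −91(ω_r−ω_c),  ω_s=0, ω_r=1
Stage 1: 33(0−ω_c) = −91(1−ω_c)  ⇒  124ω_c = 91  ⇒  ω_c = 91/124
  ⇒ ω_c¹/ω_r¹ = 91/124
Stage 2: N_ring = 12 + 2·19 = 50
Stage 2: 12(ω_s−ω_c) = −50(ω_r−ω_c),  ω_r=0, ω_s=1
Stage 2: 12(1−ω_c) = −50(0−ω_c)  ⇒  62ω_c = 12  ⇒  ω_c = 6/31
  ⇒ ω_c²/ω_s² = 6/31
Coupling ω_s² = ω_c¹ ⇒ overall = 91/124 × 6/31 = 273/1922

273/1922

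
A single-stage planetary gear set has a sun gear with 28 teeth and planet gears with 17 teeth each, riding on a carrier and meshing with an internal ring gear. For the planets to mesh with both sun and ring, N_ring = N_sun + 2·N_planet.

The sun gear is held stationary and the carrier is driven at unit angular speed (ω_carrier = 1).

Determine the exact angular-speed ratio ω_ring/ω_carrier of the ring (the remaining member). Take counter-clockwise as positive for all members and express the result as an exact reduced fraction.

45/31

N_ring = 28 + 2·17 = 62
28(ω_s−ω_c) = −62(ω_r−ω_c),  ω_s=0, ω_c=1
ω_r = 1 − (28/62)(0−1) = 45/31
ω_r/ω_c = 45/31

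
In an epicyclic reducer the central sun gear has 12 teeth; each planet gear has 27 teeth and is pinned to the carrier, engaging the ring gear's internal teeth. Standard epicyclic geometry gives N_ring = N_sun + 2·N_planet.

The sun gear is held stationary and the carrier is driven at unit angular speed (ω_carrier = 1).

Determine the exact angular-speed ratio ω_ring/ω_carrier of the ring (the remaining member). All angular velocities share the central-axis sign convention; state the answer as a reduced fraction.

13/11

N_ring = 12 + 2·27 = 66
12(ω_s−ω_c) = −66(ω_r−ω_c),  ω_s=0, ω_c=1
ω_r = 1 − (12/66)(0−1) = 13/11
ω_r/ω_c = 13/11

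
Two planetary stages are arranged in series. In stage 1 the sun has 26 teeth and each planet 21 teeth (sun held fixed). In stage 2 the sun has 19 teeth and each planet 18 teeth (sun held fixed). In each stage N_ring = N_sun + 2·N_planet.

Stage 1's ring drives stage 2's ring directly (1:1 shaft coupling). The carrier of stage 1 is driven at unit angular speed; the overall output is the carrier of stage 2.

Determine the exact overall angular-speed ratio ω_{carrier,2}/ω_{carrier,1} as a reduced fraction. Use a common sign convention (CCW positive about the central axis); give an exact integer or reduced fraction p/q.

2585/2516

Stage 1: N_ring = 26 + 2·21 = 68
Stage 1: 26(ω_s−ω_c) = −68(ω_r−ω_c),  ω_s=0, ω_c=1
Stage 1: ω_r = 1 − (26/68)(0−1) = 47/34
  ⇒ ω_r¹/ω_c¹ = 47/34
Stage 2: N_ring = 19 + 2·18 = 55
Stage 2: 19(ω_s−ω_c) = −55(ω_r−ω_c),  ω_s=0, ω_r=1
Stage 2: 19(0−ω_c) = −55(1−ω_c)  ⇒  74ω_c = 55  ⇒  ω_c = 55/74
  ⇒ ω_c²/ω_r² = 55/74
Coupling ω_r² = ω_r¹ ⇒ overall = 47/34 × 55/74 = 2585/2516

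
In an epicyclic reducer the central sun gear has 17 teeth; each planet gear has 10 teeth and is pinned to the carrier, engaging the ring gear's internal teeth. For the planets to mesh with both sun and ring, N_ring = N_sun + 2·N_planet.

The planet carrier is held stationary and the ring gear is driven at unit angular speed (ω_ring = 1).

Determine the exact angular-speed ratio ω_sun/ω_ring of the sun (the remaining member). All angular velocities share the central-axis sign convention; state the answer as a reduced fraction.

N_ring = 17 + 2·10 = 37
17(ω_s−ω_c) = −37(ω_r−ω_c),  ω_c=0, ω_r=1
ω_s = 0 − (37/17)(1−0) = -37/17
ω_s/ω_r = -37/17

-37/17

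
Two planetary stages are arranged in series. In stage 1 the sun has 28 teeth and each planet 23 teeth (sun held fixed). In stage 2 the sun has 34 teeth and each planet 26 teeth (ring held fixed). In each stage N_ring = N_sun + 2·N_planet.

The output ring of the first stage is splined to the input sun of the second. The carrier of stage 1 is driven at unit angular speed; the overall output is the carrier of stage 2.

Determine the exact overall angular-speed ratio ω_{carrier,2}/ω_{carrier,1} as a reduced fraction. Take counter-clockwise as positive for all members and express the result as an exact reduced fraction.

Stage 1: N_ring = 28 + 2·23 = 74
Stage 1: 28(ω_s−ω_c) = −74(ω_r−ω_c),  ω_s=0, ω_c=1
Stage 1: ω_r = 1 − (28/74)(0−1) = 51/37
  ⇒ ω_r¹/ω_c¹ = 51/37
Stage 2: N_ring = 34 + 2·26 = 86
Stage 2: 34(ω_s−ω_c) = −86(ω_r−ω_c),  ω_r=0, ω_s=1
Stage 2: 34(1−ω_c) = −86(0−ω_c)  ⇒  120ω_c = 34  ⇒  ω_c = 17/60
  ⇒ ω_c²/ω_s² = 17/60
Coupling ω_s² = ω_r¹ ⇒ overall = 51/37 × 17/60 = 289/740

289/740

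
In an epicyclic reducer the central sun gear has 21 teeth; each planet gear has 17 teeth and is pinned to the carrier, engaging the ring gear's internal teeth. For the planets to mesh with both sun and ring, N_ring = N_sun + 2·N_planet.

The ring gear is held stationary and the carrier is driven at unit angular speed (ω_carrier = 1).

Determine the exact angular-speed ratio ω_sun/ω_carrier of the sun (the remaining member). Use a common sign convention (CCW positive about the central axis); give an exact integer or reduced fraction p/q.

76/21

N_ring = 21 + 2·17 = 55
21(ω_s−ω_c) = −55(ω_r−ω_c),  ω_r=0, ω_c=1
ω_s = 1 − (55/21)(0−1) = 76/21
ω_s/ω_c = 76/21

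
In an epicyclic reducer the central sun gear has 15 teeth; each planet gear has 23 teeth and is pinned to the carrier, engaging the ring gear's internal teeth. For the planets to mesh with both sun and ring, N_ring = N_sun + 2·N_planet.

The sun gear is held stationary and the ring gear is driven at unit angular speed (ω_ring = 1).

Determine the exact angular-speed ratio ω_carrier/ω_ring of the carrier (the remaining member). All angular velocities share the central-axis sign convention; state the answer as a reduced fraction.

61/76

N_ring = 15 + 2·23 = 61
15(ω_s−ω_c) = −61(ω_r−ω_c),  ω_s=0, ω_r=1
15(0−ω_c) = −61(1−ω_c)  ⇒  76ω_c = 61  ⇒  ω_c = 61/76
ω_c/ω_r = 61/76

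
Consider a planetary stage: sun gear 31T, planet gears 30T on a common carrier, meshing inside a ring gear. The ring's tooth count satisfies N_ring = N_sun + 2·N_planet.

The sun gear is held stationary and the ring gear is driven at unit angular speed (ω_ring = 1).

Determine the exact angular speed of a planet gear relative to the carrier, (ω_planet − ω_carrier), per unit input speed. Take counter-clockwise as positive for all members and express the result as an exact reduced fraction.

2821/3660

N_ring = 31 + 2·30 = 91
31(ω_s−ω_c) = −91(ω_r−ω_c),  ω_s=0, ω_r=1
31(0−ω_c) = −91(1−ω_c)  ⇒  122ω_c = 91  ⇒  ω_c = 91/122
sun–planet: 31·(0−91/122) = −30·(ω_p−ω_c)  ⇒  ω_p−ω_c = −(31/30)·(-91/122) = 2821/3660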